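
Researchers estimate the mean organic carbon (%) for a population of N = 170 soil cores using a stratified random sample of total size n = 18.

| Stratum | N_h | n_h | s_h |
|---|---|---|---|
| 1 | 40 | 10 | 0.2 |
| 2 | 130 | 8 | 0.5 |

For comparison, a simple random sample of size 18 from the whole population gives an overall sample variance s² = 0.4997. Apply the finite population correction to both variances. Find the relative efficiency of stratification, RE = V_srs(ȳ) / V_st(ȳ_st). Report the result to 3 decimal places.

RE ≈ 1.433

V̂(ȳ_st) = Σ W_h² (1 − n_h/N_h) s_h²/n_h, with W_h = N_h/N and N = 170:
  stratum 1: (40/170)²·(1 − 10/40)·0.2²/10 = 0.00016609
  stratum 2: (130/170)²·(1 − 8/130)·0.5²/8 = 0.0171497
V_st = 0.0173157
V_srs = (1 − 18/170)·0.4997/18 = 0.0248217
Relative efficiency = V_srs / V_st = 0.0248217/0.0173157 = 1.4335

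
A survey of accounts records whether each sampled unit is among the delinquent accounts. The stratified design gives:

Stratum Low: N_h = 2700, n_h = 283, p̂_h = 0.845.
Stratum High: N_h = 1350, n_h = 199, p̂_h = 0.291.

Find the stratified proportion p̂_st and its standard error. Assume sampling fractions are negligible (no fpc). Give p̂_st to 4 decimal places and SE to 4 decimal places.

p̂_st ≈ 0.6603, SE ≈ 0.0179

N = 4050; stratum weights W_h = N_h/N.
p̂_st = Σ W_h p̂_h = (2700·0.845 + 1350·0.291)/4050 = 0.66033
V̂(p̂_st) = Σ W_h² p̂_h(1−p̂_h)/(n_h−1):
  stratum Low: (2700/4050)²·0.845·0.155/282 = 0.000206422
  stratum High: (1350/4050)²·0.291·0.709/198 = 0.000115779
V̂(p̂_st) = 0.000322202; SE = √V̂ = 0.01795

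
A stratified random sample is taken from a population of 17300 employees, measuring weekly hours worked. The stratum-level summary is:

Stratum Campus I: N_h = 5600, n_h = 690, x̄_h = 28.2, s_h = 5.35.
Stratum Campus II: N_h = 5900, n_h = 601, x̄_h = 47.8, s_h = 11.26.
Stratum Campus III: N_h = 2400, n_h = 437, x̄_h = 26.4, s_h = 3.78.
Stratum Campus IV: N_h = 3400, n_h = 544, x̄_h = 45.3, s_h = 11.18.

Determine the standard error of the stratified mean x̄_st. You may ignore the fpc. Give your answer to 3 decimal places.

V̂(x̄_st) = Σ W_h² s_h²/n_h, with W_h = N_h/N and N = 17300:
  stratum Campus I: (5600/17300)²·5.35²/690 = 0.00434653
  stratum Campus II: (5900/17300)²·11.26²/601 = 0.0245366
  stratum Campus III: (2400/17300)²·3.78²/437 = 0.000629263
  stratum Campus IV: (3400/17300)²·11.18²/544 = 0.00887463
V̂(x̄_st) = 0.038387
SE(x̄_st) = √0.038387 = 0.195926

SE(x̄_st) ≈ 0.196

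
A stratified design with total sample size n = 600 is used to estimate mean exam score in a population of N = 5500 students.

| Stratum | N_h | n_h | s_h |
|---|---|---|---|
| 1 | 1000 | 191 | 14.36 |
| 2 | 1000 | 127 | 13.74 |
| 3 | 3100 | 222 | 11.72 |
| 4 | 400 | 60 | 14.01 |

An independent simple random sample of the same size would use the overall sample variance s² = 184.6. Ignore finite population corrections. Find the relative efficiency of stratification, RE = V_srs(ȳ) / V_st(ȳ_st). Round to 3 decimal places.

RE ≈ 1.030

V̂(ȳ_st) = Σ W_h² s_h²/n_h, with W_h = N_h/N and N = 5500:
  stratum 1: (1000/5500)²·14.36²/191 = 0.0356903
  stratum 2: (1000/5500)²·13.74²/127 = 0.049141
  stratum 3: (3100/5500)²·11.72²/222 = 0.196562
  stratum 4: (400/5500)²·14.01²/60 = 0.0173029
V_st = 0.298697
V_srs = s²/n = 184.6/600 = 0.307667
Relative efficiency = V_srs / V_st = 0.307667/0.298697 = 1.0300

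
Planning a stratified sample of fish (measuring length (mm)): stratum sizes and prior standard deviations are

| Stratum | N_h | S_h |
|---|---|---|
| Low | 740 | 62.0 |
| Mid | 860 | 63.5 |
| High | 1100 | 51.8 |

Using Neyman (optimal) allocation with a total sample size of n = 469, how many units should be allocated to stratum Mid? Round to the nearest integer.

163

Neyman allocation: n_h = n · N_h S_h / Σ N_i S_i, with n = 469.
  stratum Low: N_h·S_h = 740·62.0 = 45880.00
  stratum Mid: N_h·S_h = 860·63.5 = 54610.00
  stratum High: N_h·S_h = 1100·51.8 = 56980.00
Σ N_h S_h = 157470.00
n for stratum Mid = 469·54610.00/157470.00 = 162.647 → 163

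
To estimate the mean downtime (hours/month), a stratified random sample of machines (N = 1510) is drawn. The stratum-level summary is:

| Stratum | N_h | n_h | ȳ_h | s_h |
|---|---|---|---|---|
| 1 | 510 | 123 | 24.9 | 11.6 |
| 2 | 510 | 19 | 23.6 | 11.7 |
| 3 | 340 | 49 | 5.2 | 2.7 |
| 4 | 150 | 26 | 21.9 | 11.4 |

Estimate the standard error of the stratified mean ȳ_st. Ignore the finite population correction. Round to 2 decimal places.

SE(ȳ_st) ≈ 1.00

V̂(ȳ_st) = Σ W_h² s_h²/n_h, with W_h = N_h/N and N = 1510:
  stratum 1: (510/1510)²·11.6²/123 = 0.124795
  stratum 2: (510/1510)²·11.7²/19 = 0.821873
  stratum 3: (340/1510)²·2.7²/49 = 0.00754285
  stratum 4: (150/1510)²·11.4²/26 = 0.0493248
V̂(ȳ_st) = 1.00354
SE(ȳ_st) = √1.00354 = 1.00177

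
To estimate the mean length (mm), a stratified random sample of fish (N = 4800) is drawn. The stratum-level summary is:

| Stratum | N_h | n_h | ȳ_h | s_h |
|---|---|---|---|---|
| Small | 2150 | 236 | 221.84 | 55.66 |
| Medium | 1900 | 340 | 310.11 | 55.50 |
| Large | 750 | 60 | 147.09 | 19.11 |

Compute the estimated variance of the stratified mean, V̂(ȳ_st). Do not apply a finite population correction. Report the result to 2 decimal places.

V̂(ȳ_st) ≈ 4.20

V̂(ȳ_st) = Σ W_h² s_h²/n_h, with W_h = N_h/N and N = 4800:
  stratum Small: (2150/4800)²·55.66²/236 = 2.63372
  stratum Medium: (1900/4800)²·55.50²/340 = 1.41949
  stratum Large: (750/4800)²·19.11²/60 = 0.148597
V̂(ȳ_st) = 4.2018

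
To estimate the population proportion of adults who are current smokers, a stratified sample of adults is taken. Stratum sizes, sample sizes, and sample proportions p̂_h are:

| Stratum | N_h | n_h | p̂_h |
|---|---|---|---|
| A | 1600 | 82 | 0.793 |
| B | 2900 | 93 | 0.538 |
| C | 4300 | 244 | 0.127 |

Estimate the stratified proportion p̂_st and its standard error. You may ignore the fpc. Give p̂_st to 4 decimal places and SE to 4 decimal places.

N = 8800; stratum weights W_h = N_h/N.
p̂_st = Σ W_h p̂_h = (1600·0.793 + 2900·0.538 + 4300·0.127)/8800 = 0.38353
V̂(p̂_st) = Σ W_h² p̂_h(1−p̂_h)/(n_h−1):
  stratum A: (1600/8800)²·0.793·0.207/81 = 6.69936e-05
  stratum B: (2900/8800)²·0.538·0.462/92 = 0.000293405
  stratum C: (4300/8800)²·0.127·0.873/243 = 0.000108939
V̂(p̂_st) = 0.000469337; SE = √V̂ = 0.0216642

p̂_st ≈ 0.3835, SE ≈ 0.0217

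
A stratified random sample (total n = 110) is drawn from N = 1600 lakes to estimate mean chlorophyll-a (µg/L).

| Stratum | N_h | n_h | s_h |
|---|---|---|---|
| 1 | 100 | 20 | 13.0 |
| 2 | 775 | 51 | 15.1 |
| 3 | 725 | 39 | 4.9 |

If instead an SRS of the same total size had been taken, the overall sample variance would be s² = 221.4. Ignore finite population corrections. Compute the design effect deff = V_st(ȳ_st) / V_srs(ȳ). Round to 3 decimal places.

deff ≈ 0.600

V̂(ȳ_st) = Σ W_h² s_h²/n_h, with W_h = N_h/N and N = 1600:
  stratum 1: (100/1600)²·13.0²/20 = 0.0330078
  stratum 2: (775/1600)²·15.1²/51 = 1.04893
  stratum 3: (725/1600)²·4.9²/39 = 0.126405
V_st = 1.20834
V_srs = s²/n = 221.4/110 = 2.01273
deff = V_st / V_srs = 1.20834/2.01273 = 0.6004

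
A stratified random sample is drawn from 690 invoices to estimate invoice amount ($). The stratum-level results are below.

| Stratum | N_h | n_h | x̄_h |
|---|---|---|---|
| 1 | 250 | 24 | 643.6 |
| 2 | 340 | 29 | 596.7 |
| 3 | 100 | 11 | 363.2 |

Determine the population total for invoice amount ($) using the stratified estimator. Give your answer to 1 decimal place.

τ̂_st = Σ N_h x̄_h = 250·643.6 + 340·596.7 + 100·363.2 = 400098.0

τ̂_st ≈ 400098.0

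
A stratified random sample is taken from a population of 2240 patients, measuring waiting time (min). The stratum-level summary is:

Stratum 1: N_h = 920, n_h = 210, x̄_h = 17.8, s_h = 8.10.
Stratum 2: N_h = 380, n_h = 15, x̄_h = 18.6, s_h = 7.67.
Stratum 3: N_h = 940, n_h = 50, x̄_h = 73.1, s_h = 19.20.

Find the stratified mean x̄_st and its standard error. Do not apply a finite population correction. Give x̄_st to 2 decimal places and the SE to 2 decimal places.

x̄_st = Σ W_h x̄_h = (920·17.8 + 380·18.6 + 940·73.1)/2240 = 41.14196
V̂(x̄_st) = Σ W_h² s_h²/n_h, with W_h = N_h/N and N = 2240:
  stratum 1: (920/2240)²·8.10²/210 = 0.0527024
  stratum 2: (380/2240)²·7.67²/15 = 0.112868
  stratum 3: (940/2240)²·19.20²/50 = 1.29835
V̂(x̄_st) = 1.46392
SE(x̄_st) = √1.46392 = 1.20993

x̄_st ≈ 41.14, SE ≈ 1.21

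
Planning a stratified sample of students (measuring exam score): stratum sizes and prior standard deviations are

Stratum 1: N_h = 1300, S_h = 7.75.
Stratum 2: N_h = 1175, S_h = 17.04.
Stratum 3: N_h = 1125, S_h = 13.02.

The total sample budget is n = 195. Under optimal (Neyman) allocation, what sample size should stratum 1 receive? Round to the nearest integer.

Neyman allocation: n_h = n · N_h S_h / Σ N_i S_i, with n = 195.
  stratum 1: N_h·S_h = 1300·7.75 = 10075.00
  stratum 2: N_h·S_h = 1175·17.04 = 20022.00
  stratum 3: N_h·S_h = 1125·13.02 = 14647.50
Σ N_h S_h = 44744.50
n for stratum 1 = 195·10075.00/44744.50 = 43.908 → 44

44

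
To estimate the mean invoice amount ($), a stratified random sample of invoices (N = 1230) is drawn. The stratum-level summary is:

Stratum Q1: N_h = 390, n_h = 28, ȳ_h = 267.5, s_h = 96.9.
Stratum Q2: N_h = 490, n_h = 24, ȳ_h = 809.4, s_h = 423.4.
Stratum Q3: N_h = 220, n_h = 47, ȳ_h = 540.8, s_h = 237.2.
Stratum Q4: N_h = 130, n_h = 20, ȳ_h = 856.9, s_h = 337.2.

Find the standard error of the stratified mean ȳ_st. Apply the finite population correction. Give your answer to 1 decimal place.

SE(ȳ_st) ≈ 35.2

V̂(ȳ_st) = Σ W_h² (1 − n_h/N_h) s_h²/n_h, with W_h = N_h/N and N = 1230:
  stratum Q1: (390/1230)²·(1 − 28/390)·96.9²/28 = 31.2934
  stratum Q2: (490/1230)²·(1 − 24/490)·423.4²/24 = 1127.36
  stratum Q3: (220/1230)²·(1 − 47/220)·237.2²/47 = 30.1155
  stratum Q4: (130/1230)²·(1 − 20/130)·337.2²/20 = 53.7367
V̂(ȳ_st) = 1242.5
SE(ȳ_st) = √1242.5 = 35.2492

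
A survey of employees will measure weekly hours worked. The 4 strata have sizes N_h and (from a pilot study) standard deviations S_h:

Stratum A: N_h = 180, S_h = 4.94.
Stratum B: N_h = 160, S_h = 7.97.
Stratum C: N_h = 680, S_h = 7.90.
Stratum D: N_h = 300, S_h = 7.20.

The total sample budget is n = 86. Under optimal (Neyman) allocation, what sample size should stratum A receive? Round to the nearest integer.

8

Neyman allocation: n_h = n · N_h S_h / Σ N_i S_i, with n = 86.
  stratum A: N_h·S_h = 180·4.94 = 889.20
  stratum B: N_h·S_h = 160·7.97 = 1275.20
  stratum C: N_h·S_h = 680·7.90 = 5372.00
  stratum D: N_h·S_h = 300·7.20 = 2160.00
Σ N_h S_h = 9696.40
n for stratum A = 86·889.20/9696.40 = 7.887 → 8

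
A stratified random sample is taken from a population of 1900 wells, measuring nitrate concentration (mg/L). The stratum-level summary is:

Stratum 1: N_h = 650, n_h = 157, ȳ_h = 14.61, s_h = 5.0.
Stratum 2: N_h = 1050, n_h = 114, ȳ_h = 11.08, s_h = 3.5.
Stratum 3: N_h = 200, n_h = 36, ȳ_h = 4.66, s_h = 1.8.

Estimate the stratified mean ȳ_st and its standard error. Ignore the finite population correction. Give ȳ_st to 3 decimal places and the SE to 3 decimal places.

ȳ_st = Σ W_h ȳ_h = (650·14.61 + 1050·11.08 + 200·4.66)/1900 = 11.61184
V̂(ȳ_st) = Σ W_h² s_h²/n_h, with W_h = N_h/N and N = 1900:
  stratum 1: (650/1900)²·5.0²/157 = 0.0186363
  stratum 2: (1050/1900)²·3.5²/114 = 0.0328173
  stratum 3: (200/1900)²·1.8²/36 = 0.00099723
V̂(ȳ_st) = 0.0524508
SE(ȳ_st) = √0.0524508 = 0.229021

ȳ_st ≈ 11.612, SE ≈ 0.229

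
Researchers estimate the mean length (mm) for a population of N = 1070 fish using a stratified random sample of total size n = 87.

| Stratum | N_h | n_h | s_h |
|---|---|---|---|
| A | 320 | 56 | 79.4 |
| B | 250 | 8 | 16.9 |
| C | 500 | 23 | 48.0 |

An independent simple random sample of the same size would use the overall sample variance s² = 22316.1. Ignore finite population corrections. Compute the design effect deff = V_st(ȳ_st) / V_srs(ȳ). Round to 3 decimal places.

V̂(ȳ_st) = Σ W_h² s_h²/n_h, with W_h = N_h/N and N = 1070:
  stratum A: (320/1070)²·79.4²/56 = 10.069
  stratum B: (250/1070)²·16.9²/8 = 1.94893
  stratum C: (500/1070)²·48.0²/23 = 21.8739
V_st = 33.8918
V_srs = s²/n = 22316.1/87 = 256.507
deff = V_st / V_srs = 33.8918/256.507 = 0.1321

deff ≈ 0.132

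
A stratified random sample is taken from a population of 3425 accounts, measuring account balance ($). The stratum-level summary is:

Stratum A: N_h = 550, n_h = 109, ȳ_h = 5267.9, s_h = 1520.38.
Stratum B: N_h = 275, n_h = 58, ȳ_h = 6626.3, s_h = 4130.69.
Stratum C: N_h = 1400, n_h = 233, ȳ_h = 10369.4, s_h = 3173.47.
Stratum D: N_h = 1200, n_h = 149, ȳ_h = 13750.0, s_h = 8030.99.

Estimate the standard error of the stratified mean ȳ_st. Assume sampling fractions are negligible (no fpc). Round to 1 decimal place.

V̂(ȳ_st) = Σ W_h² s_h²/n_h, with W_h = N_h/N and N = 3425:
  stratum A: (550/3425)²·1520.38²/109 = 546.867
  stratum B: (275/3425)²·4130.69²/58 = 1896.54
  stratum C: (1400/3425)²·3173.47²/233 = 7221.84
  stratum D: (1200/3425)²·8030.99²/149 = 53136.5
V̂(ȳ_st) = 62801.8
SE(ȳ_st) = √62801.8 = 250.603

SE(ȳ_st) ≈ 250.6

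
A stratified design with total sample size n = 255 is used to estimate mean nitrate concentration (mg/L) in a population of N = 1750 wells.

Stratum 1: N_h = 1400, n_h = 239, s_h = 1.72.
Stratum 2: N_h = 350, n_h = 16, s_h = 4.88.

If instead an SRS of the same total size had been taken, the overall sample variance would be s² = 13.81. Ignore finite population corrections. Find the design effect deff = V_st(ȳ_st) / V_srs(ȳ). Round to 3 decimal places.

V̂(ȳ_st) = Σ W_h² s_h²/n_h, with W_h = N_h/N and N = 1750:
  stratum 1: (1400/1750)²·1.72²/239 = 0.00792208
  stratum 2: (350/1750)²·4.88²/16 = 0.059536
V_st = 0.0674581
V_srs = s²/n = 13.81/255 = 0.0541569
deff = V_st / V_srs = 0.0674581/0.0541569 = 1.2456

deff ≈ 1.246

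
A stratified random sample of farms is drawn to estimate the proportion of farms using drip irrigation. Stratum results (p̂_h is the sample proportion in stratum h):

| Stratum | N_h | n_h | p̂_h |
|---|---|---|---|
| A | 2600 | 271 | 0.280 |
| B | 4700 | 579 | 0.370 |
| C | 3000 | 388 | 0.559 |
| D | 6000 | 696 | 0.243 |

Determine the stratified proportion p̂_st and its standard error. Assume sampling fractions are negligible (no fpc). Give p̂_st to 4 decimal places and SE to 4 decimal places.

N = 16300; stratum weights W_h = N_h/N.
p̂_st = Σ W_h p̂_h = (2600·0.280 + 4700·0.370 + 3000·0.559 + 6000·0.243)/16300 = 0.34368
V̂(p̂_st) = Σ W_h² p̂_h(1−p̂_h)/(n_h−1):
  stratum A: (2600/16300)²·0.280·0.720/270 = 1.89976e-05
  stratum B: (4700/16300)²·0.370·0.630/578 = 3.35301e-05
  stratum C: (3000/16300)²·0.559·0.441/387 = 2.15778e-05
  stratum D: (6000/16300)²·0.243·0.757/695 = 3.58628e-05
V̂(p̂_st) = 0.000109968; SE = √V̂ = 0.0104866

p̂_st ≈ 0.3437, SE ≈ 0.0105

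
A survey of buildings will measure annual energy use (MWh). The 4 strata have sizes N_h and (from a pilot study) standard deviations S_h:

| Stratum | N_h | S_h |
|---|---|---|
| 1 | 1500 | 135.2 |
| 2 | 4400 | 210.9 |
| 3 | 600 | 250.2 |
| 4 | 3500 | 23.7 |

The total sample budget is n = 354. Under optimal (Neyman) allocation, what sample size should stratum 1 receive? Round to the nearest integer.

Neyman allocation: n_h = n · N_h S_h / Σ N_i S_i, with n = 354.
  stratum 1: N_h·S_h = 1500·135.2 = 202800.00
  stratum 2: N_h·S_h = 4400·210.9 = 927960.00
  stratum 3: N_h·S_h = 600·250.2 = 150120.00
  stratum 4: N_h·S_h = 3500·23.7 = 82950.00
Σ N_h S_h = 1363830.00
n for stratum 1 = 354·202800.00/1363830.00 = 52.639 → 53

53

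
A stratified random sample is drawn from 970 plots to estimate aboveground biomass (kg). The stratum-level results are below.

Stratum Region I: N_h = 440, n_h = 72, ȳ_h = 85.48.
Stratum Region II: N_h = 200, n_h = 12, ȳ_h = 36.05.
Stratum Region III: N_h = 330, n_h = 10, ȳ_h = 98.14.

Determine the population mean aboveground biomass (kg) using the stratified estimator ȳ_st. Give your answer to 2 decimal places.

ȳ_st ≈ 79.60

N = Σ N_h = 970. Stratum weights W_h = N_h/N.
ȳ_st = (440·85.48 + 200·36.05 + 330·98.14) / 970 = 79.5953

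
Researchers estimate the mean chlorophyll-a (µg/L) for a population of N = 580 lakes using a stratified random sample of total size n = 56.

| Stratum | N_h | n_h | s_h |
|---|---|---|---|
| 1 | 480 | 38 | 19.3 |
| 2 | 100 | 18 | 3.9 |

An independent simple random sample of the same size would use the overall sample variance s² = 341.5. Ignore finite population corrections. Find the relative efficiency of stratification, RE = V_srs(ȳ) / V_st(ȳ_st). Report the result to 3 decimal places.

V̂(ȳ_st) = Σ W_h² s_h²/n_h, with W_h = N_h/N and N = 580:
  stratum 1: (480/580)²·19.3²/38 = 6.71363
  stratum 2: (100/580)²·3.9²/18 = 0.0251189
V_st = 6.73875
V_srs = s²/n = 341.5/56 = 6.09821
Relative efficiency = V_srs / V_st = 6.09821/6.73875 = 0.9049

RE ≈ 0.905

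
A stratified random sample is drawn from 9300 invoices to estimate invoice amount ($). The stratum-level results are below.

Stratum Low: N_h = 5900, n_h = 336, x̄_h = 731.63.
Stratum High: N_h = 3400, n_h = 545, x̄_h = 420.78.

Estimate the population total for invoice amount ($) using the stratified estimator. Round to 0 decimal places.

τ̂_st ≈ 5747269

τ̂_st = Σ N_h x̄_h = 5900·731.63 + 3400·420.78 = 5747269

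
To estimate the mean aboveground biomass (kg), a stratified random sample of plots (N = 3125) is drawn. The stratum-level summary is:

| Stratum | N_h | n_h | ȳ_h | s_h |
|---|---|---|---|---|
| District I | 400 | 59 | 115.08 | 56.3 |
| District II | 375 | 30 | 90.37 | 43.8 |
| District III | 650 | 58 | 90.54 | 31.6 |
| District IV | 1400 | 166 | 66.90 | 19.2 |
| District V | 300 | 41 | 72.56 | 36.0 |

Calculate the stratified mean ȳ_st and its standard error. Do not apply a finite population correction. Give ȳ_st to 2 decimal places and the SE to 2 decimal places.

ȳ_st ≈ 81.34, SE ≈ 1.81

ȳ_st = Σ W_h ȳ_h = (400·115.08 + 375·90.37 + 650·90.54 + 1400·66.90 + 300·72.56)/3125 = 81.34392
V̂(ȳ_st) = Σ W_h² s_h²/n_h, with W_h = N_h/N and N = 3125:
  stratum District I: (400/3125)²·56.3²/59 = 0.880207
  stratum District II: (375/3125)²·43.8²/30 = 0.920851
  stratum District III: (650/3125)²·31.6²/58 = 0.744857
  stratum District IV: (1400/3125)²·19.2²/166 = 0.445708
  stratum District V: (300/3125)²·36.0²/41 = 0.291316
V̂(ȳ_st) = 3.28294
SE(ȳ_st) = √3.28294 = 1.81189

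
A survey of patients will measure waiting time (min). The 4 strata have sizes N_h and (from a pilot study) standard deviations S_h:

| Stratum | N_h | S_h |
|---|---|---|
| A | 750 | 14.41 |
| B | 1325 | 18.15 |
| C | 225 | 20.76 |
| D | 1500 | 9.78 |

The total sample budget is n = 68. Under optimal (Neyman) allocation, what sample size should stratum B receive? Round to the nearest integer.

Neyman allocation: n_h = n · N_h S_h / Σ N_i S_i, with n = 68.
  stratum A: N_h·S_h = 750·14.41 = 10807.50
  stratum B: N_h·S_h = 1325·18.15 = 24048.75
  stratum C: N_h·S_h = 225·20.76 = 4671.00
  stratum D: N_h·S_h = 1500·9.78 = 14670.00
Σ N_h S_h = 54197.25
n for stratum B = 68·24048.75/54197.25 = 30.173 → 30

30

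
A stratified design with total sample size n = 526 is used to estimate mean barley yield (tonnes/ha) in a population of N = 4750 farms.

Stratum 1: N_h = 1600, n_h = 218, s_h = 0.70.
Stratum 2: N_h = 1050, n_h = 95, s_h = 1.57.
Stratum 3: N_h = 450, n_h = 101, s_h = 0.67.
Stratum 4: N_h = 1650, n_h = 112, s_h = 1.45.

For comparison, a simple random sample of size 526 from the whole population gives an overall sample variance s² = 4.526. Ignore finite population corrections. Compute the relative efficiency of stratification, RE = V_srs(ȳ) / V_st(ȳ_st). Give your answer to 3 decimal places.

V̂(ȳ_st) = Σ W_h² s_h²/n_h, with W_h = N_h/N and N = 4750:
  stratum 1: (1600/4750)²·0.70²/218 = 0.000255031
  stratum 2: (1050/4750)²·1.57²/95 = 0.00126785
  stratum 3: (450/4750)²·0.67²/101 = 3.98902e-05
  stratum 4: (1650/4750)²·1.45²/112 = 0.00226516
V_st = 0.00382793
V_srs = s²/n = 4.526/526 = 0.00860456
Relative efficiency = V_srs / V_st = 0.00860456/0.00382793 = 2.2478

RE ≈ 2.248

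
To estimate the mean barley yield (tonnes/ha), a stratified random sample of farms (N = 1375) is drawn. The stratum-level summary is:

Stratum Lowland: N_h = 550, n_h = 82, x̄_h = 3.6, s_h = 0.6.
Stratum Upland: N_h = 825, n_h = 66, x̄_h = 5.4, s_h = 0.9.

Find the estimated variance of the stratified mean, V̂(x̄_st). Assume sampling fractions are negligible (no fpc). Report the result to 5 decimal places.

V̂(x̄_st) ≈ 0.00512

V̂(x̄_st) = Σ W_h² s_h²/n_h, with W_h = N_h/N and N = 1375:
  stratum Lowland: (550/1375)²·0.6²/82 = 0.000702439
  stratum Upland: (825/1375)²·0.9²/66 = 0.00441818
V̂(x̄_st) = 0.00512062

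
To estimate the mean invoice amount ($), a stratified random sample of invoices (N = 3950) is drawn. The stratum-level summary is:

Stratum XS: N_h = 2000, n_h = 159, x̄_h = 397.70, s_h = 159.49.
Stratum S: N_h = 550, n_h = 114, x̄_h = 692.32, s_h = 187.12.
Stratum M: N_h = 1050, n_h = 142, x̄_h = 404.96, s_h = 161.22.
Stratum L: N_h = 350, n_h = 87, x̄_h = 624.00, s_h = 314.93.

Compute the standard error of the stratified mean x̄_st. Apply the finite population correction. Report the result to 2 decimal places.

SE(x̄_st) ≈ 7.77

V̂(x̄_st) = Σ W_h² (1 − n_h/N_h) s_h²/n_h, with W_h = N_h/N and N = 3950:
  stratum XS: (2000/3950)²·(1 − 159/2000)·159.49²/159 = 37.7537
  stratum S: (550/3950)²·(1 − 114/550)·187.12²/114 = 4.72053
  stratum M: (1050/3950)²·(1 − 142/1050)·161.22²/142 = 11.1849
  stratum L: (350/3950)²·(1 − 87/350)·314.93²/87 = 6.72571
V̂(x̄_st) = 60.3848
SE(x̄_st) = √60.3848 = 7.77076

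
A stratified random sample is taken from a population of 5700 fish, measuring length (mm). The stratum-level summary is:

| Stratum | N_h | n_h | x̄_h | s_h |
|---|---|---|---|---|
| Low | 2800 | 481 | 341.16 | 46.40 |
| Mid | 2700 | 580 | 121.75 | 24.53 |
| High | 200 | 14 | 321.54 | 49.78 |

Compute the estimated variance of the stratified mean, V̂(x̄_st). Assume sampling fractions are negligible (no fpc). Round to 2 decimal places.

V̂(x̄_st) = Σ W_h² s_h²/n_h, with W_h = N_h/N and N = 5700:
  stratum Low: (2800/5700)²·46.40²/481 = 1.08008
  stratum Mid: (2700/5700)²·24.53²/580 = 0.23278
  stratum High: (200/5700)²·49.78²/14 = 0.217917
V̂(x̄_st) = 1.53078

V̂(x̄_st) ≈ 1.53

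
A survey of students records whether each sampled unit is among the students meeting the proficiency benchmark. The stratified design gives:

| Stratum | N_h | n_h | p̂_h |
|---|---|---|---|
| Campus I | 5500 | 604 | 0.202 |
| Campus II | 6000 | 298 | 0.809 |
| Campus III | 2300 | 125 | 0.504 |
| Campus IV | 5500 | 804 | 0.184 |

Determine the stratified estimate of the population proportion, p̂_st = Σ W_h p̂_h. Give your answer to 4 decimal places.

N = 19300; stratum weights W_h = N_h/N.
p̂_st = Σ W_h p̂_h = (5500·0.202 + 6000·0.809 + 2300·0.504 + 5500·0.184)/19300 = 0.42156

p̂_st ≈ 0.4216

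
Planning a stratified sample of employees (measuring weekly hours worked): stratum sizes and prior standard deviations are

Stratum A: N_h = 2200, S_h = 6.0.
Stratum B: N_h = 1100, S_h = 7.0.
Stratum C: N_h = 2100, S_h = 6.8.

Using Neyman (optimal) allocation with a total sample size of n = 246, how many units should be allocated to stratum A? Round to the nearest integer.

92

Neyman allocation: n_h = n · N_h S_h / Σ N_i S_i, with n = 246.
  stratum A: N_h·S_h = 2200·6.0 = 13200.00
  stratum B: N_h·S_h = 1100·7.0 = 7700.00
  stratum C: N_h·S_h = 2100·6.8 = 14280.00
Σ N_h S_h = 35180.00
n for stratum A = 246·13200.00/35180.00 = 92.302 → 92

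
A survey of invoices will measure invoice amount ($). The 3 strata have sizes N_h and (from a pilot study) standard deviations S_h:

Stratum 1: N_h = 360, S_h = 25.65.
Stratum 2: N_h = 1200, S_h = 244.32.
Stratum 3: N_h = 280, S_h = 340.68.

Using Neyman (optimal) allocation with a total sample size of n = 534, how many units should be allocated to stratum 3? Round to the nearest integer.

Neyman allocation: n_h = n · N_h S_h / Σ N_i S_i, with n = 534.
  stratum 1: N_h·S_h = 360·25.65 = 9234.00
  stratum 2: N_h·S_h = 1200·244.32 = 293184.00
  stratum 3: N_h·S_h = 280·340.68 = 95390.40
Σ N_h S_h = 397808.40
n for stratum 3 = 534·95390.40/397808.40 = 128.048 → 128

128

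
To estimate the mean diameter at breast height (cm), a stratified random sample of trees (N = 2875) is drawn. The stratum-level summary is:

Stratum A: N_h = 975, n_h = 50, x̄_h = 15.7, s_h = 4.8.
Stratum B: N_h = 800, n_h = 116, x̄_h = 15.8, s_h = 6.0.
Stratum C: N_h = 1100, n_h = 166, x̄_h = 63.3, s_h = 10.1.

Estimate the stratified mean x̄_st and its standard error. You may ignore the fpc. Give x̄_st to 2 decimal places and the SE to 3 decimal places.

x̄_st = Σ W_h x̄_h = (975·15.7 + 800·15.8 + 1100·63.3)/2875 = 33.94000
V̂(x̄_st) = Σ W_h² s_h²/n_h, with W_h = N_h/N and N = 2875:
  stratum A: (975/2875)²·4.8²/50 = 0.0529964
  stratum B: (800/2875)²·6.0²/116 = 0.0240297
  stratum C: (1100/2875)²·10.1²/166 = 0.0899589
V̂(x̄_st) = 0.166985
SE(x̄_st) = √0.166985 = 0.408638

x̄_st ≈ 33.94, SE ≈ 0.409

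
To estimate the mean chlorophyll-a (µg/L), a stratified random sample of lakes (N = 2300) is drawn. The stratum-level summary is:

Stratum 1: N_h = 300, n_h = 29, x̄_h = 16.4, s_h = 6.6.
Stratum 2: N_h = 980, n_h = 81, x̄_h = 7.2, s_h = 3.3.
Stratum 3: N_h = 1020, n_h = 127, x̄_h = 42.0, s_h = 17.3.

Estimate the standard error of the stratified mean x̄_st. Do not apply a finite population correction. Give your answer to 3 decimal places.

V̂(x̄_st) = Σ W_h² s_h²/n_h, with W_h = N_h/N and N = 2300:
  stratum 1: (300/2300)²·6.6²/29 = 0.025555
  stratum 2: (980/2300)²·3.3²/81 = 0.0244084
  stratum 3: (1020/2300)²·17.3²/127 = 0.463482
V̂(x̄_st) = 0.513446
SE(x̄_st) = √0.513446 = 0.716551

SE(x̄_st) ≈ 0.717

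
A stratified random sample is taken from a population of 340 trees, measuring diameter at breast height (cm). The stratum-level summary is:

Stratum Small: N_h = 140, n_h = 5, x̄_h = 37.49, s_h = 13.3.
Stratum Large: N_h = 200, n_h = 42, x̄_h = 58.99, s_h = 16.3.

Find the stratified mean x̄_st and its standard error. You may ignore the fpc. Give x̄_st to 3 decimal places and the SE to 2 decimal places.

x̄_st = Σ W_h x̄_h = (140·37.49 + 200·58.99)/340 = 50.13706
V̂(x̄_st) = Σ W_h² s_h²/n_h, with W_h = N_h/N and N = 340:
  stratum Small: (140/340)²·13.3²/5 = 5.99835
  stratum Large: (200/340)²·16.3²/42 = 2.18891
V̂(x̄_st) = 8.18726
SE(x̄_st) = √8.18726 = 2.86134

x̄_st ≈ 50.137, SE ≈ 2.86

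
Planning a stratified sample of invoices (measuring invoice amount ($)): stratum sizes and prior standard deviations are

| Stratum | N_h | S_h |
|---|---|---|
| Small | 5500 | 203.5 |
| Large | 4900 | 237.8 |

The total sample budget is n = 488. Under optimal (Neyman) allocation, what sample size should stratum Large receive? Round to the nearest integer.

249

Neyman allocation: n_h = n · N_h S_h / Σ N_i S_i, with n = 488.
  stratum Small: N_h·S_h = 5500·203.5 = 1119250.00
  stratum Large: N_h·S_h = 4900·237.8 = 1165220.00
Σ N_h S_h = 2284470.00
n for stratum Large = 488·1165220.00/2284470.00 = 248.910 → 249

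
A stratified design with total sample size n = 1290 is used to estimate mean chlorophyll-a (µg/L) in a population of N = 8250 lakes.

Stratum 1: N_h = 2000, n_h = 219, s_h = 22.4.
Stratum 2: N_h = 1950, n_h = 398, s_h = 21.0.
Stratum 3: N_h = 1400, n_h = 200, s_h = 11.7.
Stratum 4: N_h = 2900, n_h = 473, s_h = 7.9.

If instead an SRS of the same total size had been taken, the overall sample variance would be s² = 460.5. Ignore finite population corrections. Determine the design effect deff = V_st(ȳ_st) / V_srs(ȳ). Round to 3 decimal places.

deff ≈ 0.651

V̂(ȳ_st) = Σ W_h² s_h²/n_h, with W_h = N_h/N and N = 8250:
  stratum 1: (2000/8250)²·22.4²/219 = 0.134649
  stratum 2: (1950/8250)²·21.0²/398 = 0.0619037
  stratum 3: (1400/8250)²·11.7²/200 = 0.0197101
  stratum 4: (2900/8250)²·7.9²/473 = 0.0163035
V_st = 0.232567
V_srs = s²/n = 460.5/1290 = 0.356977
deff = V_st / V_srs = 0.232567/0.356977 = 0.6515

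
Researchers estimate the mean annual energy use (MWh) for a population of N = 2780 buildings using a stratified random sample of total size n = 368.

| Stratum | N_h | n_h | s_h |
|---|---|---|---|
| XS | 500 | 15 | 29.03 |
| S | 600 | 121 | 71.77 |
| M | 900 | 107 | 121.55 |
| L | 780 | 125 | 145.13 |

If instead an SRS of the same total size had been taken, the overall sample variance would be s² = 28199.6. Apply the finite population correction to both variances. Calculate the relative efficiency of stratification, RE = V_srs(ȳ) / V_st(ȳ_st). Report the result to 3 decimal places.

RE ≈ 2.441

V̂(ȳ_st) = Σ W_h² (1 − n_h/N_h) s_h²/n_h, with W_h = N_h/N and N = 2780:
  stratum XS: (500/2780)²·(1 − 15/500)·29.03²/15 = 1.76289
  stratum S: (600/2780)²·(1 − 121/600)·71.77²/121 = 1.58306
  stratum M: (900/2780)²·(1 − 107/900)·121.55²/107 = 12.7512
  stratum L: (780/2780)²·(1 − 125/780)·145.13²/125 = 11.1391
V_st = 27.2363
V_srs = (1 − 368/2780)·28199.6/368 = 66.4856
Relative efficiency = V_srs / V_st = 66.4856/27.2363 = 2.4411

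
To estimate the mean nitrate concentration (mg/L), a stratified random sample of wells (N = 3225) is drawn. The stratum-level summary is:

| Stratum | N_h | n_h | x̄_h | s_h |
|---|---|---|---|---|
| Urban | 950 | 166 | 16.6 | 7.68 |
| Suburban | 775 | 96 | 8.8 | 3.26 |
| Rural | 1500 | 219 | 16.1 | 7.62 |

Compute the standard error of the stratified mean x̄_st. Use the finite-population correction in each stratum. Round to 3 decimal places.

SE(x̄_st) ≈ 0.283

V̂(x̄_st) = Σ W_h² (1 − n_h/N_h) s_h²/n_h, with W_h = N_h/N and N = 3225:
  stratum Urban: (950/3225)²·(1 − 166/950)·7.68²/166 = 0.0254445
  stratum Suburban: (775/3225)²·(1 − 96/775)·3.26²/96 = 0.00560113
  stratum Rural: (1500/3225)²·(1 − 219/1500)·7.62²/219 = 0.0489832
V̂(x̄_st) = 0.0800288
SE(x̄_st) = √0.0800288 = 0.282894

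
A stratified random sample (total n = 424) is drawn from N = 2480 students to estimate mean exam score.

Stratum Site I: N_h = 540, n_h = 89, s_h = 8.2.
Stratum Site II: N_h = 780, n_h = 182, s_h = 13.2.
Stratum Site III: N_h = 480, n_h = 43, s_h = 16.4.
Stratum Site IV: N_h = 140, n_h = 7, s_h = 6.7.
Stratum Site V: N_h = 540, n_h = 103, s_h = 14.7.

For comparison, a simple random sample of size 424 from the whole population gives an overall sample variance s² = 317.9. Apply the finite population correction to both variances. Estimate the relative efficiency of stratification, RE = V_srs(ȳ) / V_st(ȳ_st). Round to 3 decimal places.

RE ≈ 1.495

V̂(ȳ_st) = Σ W_h² (1 − n_h/N_h) s_h²/n_h, with W_h = N_h/N and N = 2480:
  stratum Site I: (540/2480)²·(1 − 89/540)·8.2²/89 = 0.0299161
  stratum Site II: (780/2480)²·(1 − 182/780)·13.2²/182 = 0.0726054
  stratum Site III: (480/2480)²·(1 − 43/480)·16.4²/43 = 0.213323
  stratum Site IV: (140/2480)²·(1 − 7/140)·6.7²/7 = 0.0194146
  stratum Site V: (540/2480)²·(1 − 103/540)·14.7²/103 = 0.0804951
V_st = 0.415755
V_srs = (1 − 424/2480)·317.9/424 = 0.621579
Relative efficiency = V_srs / V_st = 0.621579/0.415755 = 1.4951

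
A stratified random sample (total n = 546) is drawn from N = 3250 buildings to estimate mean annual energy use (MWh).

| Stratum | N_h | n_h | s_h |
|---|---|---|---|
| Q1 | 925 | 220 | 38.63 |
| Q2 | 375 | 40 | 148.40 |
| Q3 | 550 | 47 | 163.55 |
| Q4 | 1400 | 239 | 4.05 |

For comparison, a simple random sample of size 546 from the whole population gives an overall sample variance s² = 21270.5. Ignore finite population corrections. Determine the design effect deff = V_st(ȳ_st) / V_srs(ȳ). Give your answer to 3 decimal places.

deff ≈ 0.621

V̂(ȳ_st) = Σ W_h² s_h²/n_h, with W_h = N_h/N and N = 3250:
  stratum Q1: (925/3250)²·38.63²/220 = 0.549469
  stratum Q2: (375/3250)²·148.40²/40 = 7.32999
  stratum Q3: (550/3250)²·163.55²/47 = 16.299
  stratum Q4: (1400/3250)²·4.05²/239 = 0.0127351
V_st = 24.1912
V_srs = s²/n = 21270.5/546 = 38.957
deff = V_st / V_srs = 24.1912/38.957 = 0.6210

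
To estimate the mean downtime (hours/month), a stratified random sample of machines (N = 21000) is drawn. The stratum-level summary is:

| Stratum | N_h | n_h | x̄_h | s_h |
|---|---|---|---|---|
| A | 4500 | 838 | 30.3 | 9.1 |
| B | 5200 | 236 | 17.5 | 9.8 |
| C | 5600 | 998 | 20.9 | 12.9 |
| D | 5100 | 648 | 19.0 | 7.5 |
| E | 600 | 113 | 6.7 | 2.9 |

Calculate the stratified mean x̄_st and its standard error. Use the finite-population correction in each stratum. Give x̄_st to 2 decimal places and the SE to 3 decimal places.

x̄_st ≈ 21.21, SE ≈ 0.204

x̄_st = Σ W_h x̄_h = (4500·30.3 + 5200·17.5 + 5600·20.9 + 5100·19.0 + 600·6.7)/21000 = 21.20524
V̂(x̄_st) = Σ W_h² (1 − n_h/N_h) s_h²/n_h, with W_h = N_h/N and N = 21000:
  stratum A: (4500/21000)²·(1 − 838/4500)·9.1²/838 = 0.00369259
  stratum B: (5200/21000)²·(1 − 236/5200)·9.8²/236 = 0.0238197
  stratum C: (5600/21000)²·(1 − 998/5600)·12.9²/998 = 0.00974417
  stratum D: (5100/21000)²·(1 − 648/5100)·7.5²/648 = 0.00446925
  stratum E: (600/21000)²·(1 − 113/600)·2.9²/113 = 4.93127e-05
V̂(x̄_st) = 0.041775
SE(x̄_st) = √0.041775 = 0.204389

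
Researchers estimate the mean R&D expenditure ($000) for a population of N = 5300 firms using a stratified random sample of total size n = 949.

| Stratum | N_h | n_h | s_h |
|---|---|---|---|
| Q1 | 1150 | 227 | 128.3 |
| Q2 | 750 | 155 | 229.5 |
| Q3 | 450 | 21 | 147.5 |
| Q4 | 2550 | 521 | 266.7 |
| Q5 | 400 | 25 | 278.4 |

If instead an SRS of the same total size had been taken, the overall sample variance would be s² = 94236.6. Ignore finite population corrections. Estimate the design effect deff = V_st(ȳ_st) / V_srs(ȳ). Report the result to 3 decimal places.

deff ≈ 0.674

V̂(ȳ_st) = Σ W_h² s_h²/n_h, with W_h = N_h/N and N = 5300:
  stratum Q1: (1150/5300)²·128.3²/227 = 3.41406
  stratum Q2: (750/5300)²·229.5²/155 = 6.80463
  stratum Q3: (450/5300)²·147.5²/21 = 7.46858
  stratum Q4: (2550/5300)²·266.7²/521 = 31.6036
  stratum Q5: (400/5300)²·278.4²/25 = 17.659
V_st = 66.9499
V_srs = s²/n = 94236.6/949 = 99.3009
deff = V_st / V_srs = 66.9499/99.3009 = 0.6742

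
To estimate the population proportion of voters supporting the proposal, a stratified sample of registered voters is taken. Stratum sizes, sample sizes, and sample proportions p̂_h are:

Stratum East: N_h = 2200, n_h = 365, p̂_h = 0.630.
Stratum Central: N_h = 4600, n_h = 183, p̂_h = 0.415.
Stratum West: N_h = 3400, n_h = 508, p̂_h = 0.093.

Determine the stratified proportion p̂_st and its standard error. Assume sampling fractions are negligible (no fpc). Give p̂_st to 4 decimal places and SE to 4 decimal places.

p̂_st ≈ 0.3540, SE ≈ 0.0179

N = 10200; stratum weights W_h = N_h/N.
p̂_st = Σ W_h p̂_h = (2200·0.630 + 4600·0.415 + 3400·0.093)/10200 = 0.35404
V̂(p̂_st) = Σ W_h² p̂_h(1−p̂_h)/(n_h−1):
  stratum East: (2200/10200)²·0.630·0.370/364 = 2.97911e-05
  stratum Central: (4600/10200)²·0.415·0.585/182 = 0.000271299
  stratum West: (3400/10200)²·0.093·0.907/507 = 1.84859e-05
V̂(p̂_st) = 0.000319576; SE = √V̂ = 0.0178767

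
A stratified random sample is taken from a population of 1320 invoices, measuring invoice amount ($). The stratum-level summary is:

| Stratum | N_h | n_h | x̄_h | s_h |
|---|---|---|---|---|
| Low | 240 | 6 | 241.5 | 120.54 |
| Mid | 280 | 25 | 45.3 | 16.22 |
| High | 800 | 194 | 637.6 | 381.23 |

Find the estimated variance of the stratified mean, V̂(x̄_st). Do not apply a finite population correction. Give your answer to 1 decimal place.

V̂(x̄_st) ≈ 355.7

V̂(x̄_st) = Σ W_h² s_h²/n_h, with W_h = N_h/N and N = 1320:
  stratum Low: (240/1320)²·120.54²/6 = 80.0545
  stratum Mid: (280/1320)²·16.22²/25 = 0.473511
  stratum High: (800/1320)²·381.23²/194 = 275.172
V̂(x̄_st) = 355.7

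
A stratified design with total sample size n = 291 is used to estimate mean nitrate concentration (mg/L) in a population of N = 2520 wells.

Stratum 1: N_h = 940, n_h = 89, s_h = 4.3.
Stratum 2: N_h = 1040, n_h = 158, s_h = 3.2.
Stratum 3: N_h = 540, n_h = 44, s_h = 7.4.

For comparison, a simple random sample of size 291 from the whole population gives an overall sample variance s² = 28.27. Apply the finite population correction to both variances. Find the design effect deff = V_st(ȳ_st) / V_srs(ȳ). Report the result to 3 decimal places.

V̂(ȳ_st) = Σ W_h² (1 − n_h/N_h) s_h²/n_h, with W_h = N_h/N and N = 2520:
  stratum 1: (940/2520)²·(1 − 89/940)·4.3²/89 = 0.02617
  stratum 2: (1040/2520)²·(1 − 158/1040)·3.2²/158 = 0.00936146
  stratum 3: (540/2520)²·(1 − 44/540)·7.4²/44 = 0.052491
V_st = 0.0880225
V_srs = (1 − 291/2520)·28.27/291 = 0.0859295
deff = V_st / V_srs = 0.0880225/0.0859295 = 1.0244

deff ≈ 1.024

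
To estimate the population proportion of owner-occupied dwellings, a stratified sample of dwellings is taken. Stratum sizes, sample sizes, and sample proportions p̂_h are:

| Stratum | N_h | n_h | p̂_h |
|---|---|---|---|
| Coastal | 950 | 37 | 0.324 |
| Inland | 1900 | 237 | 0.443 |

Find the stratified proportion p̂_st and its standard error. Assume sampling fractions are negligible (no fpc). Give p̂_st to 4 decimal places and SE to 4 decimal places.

N = 2850; stratum weights W_h = N_h/N.
p̂_st = Σ W_h p̂_h = (950·0.324 + 1900·0.443)/2850 = 0.40333
V̂(p̂_st) = Σ W_h² p̂_h(1−p̂_h)/(n_h−1):
  stratum Coastal: (950/2850)²·0.324·0.676/36 = 0.000676
  stratum Inland: (1900/2850)²·0.443·0.557/236 = 0.000464691
V̂(p̂_st) = 0.00114069; SE = √V̂ = 0.0337741

p̂_st ≈ 0.4033, SE ≈ 0.0338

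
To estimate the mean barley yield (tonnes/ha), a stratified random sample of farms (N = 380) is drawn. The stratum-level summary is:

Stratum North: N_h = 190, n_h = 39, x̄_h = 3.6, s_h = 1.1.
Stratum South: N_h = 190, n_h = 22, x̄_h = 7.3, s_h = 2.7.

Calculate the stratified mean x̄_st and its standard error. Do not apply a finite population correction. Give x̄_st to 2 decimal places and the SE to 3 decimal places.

x̄_st ≈ 5.45, SE ≈ 0.301

x̄_st = Σ W_h x̄_h = (190·3.6 + 190·7.3)/380 = 5.45000
V̂(x̄_st) = Σ W_h² s_h²/n_h, with W_h = N_h/N and N = 380:
  stratum North: (190/380)²·1.1²/39 = 0.00775641
  stratum South: (190/380)²·2.7²/22 = 0.0828409
V̂(x̄_st) = 0.0905973
SE(x̄_st) = √0.0905973 = 0.300994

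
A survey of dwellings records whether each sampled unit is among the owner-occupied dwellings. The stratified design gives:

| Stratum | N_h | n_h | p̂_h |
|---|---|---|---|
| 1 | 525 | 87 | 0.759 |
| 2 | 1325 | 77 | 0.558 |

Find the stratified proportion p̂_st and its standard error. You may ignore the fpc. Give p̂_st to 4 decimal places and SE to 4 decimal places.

N = 1850; stratum weights W_h = N_h/N.
p̂_st = Σ W_h p̂_h = (525·0.759 + 1325·0.558)/1850 = 0.61504
V̂(p̂_st) = Σ W_h² p̂_h(1−p̂_h)/(n_h−1):
  stratum 1: (525/1850)²·0.759·0.241/86 = 0.000171291
  stratum 2: (1325/1850)²·0.558·0.442/76 = 0.00166468
V̂(p̂_st) = 0.00183597; SE = √V̂ = 0.0428483

p̂_st ≈ 0.6150, SE ≈ 0.0428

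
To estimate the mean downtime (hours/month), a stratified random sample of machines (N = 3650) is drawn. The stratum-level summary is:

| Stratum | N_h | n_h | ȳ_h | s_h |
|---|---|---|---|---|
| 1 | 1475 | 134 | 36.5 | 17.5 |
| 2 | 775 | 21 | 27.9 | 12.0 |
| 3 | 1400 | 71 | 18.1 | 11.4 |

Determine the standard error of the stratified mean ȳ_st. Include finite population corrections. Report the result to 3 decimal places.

V̂(ȳ_st) = Σ W_h² (1 − n_h/N_h) s_h²/n_h, with W_h = N_h/N and N = 3650:
  stratum 1: (1475/3650)²·(1 − 134/1475)·17.5²/134 = 0.339318
  stratum 2: (775/3650)²·(1 − 21/775)·12.0²/21 = 0.300767
  stratum 3: (1400/3650)²·(1 − 71/1400)·11.4²/71 = 0.255634
V̂(ȳ_st) = 0.895719
SE(ȳ_st) = √0.895719 = 0.946424

SE(ȳ_st) ≈ 0.946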